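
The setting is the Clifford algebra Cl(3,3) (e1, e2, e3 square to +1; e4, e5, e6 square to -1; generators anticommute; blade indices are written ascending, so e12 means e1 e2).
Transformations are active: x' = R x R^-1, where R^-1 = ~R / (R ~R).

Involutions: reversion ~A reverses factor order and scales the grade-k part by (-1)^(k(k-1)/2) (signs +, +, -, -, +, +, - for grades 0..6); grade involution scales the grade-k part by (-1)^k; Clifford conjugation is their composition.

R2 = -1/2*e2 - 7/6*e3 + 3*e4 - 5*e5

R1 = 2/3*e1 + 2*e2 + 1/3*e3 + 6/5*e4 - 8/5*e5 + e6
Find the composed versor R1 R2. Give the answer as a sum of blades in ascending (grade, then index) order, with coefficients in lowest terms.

Distribute over the terms of R2 (each basis-blade product reordered to ascending indices, repeated generators contracted through their squares):
R1 (-1/2*e2) = -1 - 1/3*e12 + 1/6*e23 + 3/5*e24 - 4/5*e25 + 1/2*e26
R1 (-7/6*e3) = -7/18 - 7/9*e13 - 7/3*e23 + 7/5*e34 - 28/15*e35 + 7/6*e36
R1 (3*e4) = -18/5 + 2*e14 + 6*e24 + e34 + 24/5*e45 - 3*e46
R1 (-5*e5) = -8 - 10/3*e15 - 10*e25 - 5/3*e35 - 6*e45 + 5*e56
Summing the partial products and collecting blades:
Answer: -1169/90 - 1/3*e12 - 7/9*e13 + 2*e14 - 10/3*e15 - 13/6*e23 + 33/5*e24 - 54/5*e25 + 1/2*e26 + 12/5*e34 - 53/15*e35 + 7/6*e36 - 6/5*e45 - 3*e46 + 5*e56


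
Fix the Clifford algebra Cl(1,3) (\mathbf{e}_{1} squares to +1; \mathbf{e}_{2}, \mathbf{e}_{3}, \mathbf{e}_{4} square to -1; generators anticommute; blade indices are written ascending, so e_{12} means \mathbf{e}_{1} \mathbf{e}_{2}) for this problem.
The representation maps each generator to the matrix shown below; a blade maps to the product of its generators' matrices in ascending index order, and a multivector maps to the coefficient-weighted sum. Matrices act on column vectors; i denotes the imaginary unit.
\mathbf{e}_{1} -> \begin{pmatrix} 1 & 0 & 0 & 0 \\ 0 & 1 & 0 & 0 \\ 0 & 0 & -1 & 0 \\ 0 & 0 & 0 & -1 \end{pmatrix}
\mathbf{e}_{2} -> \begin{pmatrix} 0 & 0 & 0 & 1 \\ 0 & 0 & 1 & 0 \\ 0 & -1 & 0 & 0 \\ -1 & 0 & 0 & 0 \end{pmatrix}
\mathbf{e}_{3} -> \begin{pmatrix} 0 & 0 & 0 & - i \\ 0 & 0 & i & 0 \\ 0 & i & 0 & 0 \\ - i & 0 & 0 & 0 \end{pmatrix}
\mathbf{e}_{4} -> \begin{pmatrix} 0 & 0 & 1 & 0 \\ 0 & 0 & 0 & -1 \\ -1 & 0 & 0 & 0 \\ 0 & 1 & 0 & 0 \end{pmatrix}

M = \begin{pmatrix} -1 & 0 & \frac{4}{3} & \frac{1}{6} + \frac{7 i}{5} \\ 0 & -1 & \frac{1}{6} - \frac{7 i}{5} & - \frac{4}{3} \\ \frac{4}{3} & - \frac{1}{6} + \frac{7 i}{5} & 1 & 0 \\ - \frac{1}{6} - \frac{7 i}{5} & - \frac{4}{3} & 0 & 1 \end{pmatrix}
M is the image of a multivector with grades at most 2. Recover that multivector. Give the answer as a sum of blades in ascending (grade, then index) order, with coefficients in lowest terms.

Method: the blade images are trace-orthogonal — tr(rho(e_A) rho(e_B)^-1) = 4 if A = B and 0 otherwise — and rho(e_A)^-1 = (e_A)^2 * rho(e_A) with (e_A)^2 = +1 or -1, so the coefficient of e_A in the preimage is (e_A)^2 * tr(M rho(e_A))/4.
Nonzero projections over blades of grade <= 2: e_{1}: (e_{1})^2 = +1, tr(M rho(e_{1})) = -4, coefficient -1; e_{2}: (e_{2})^2 = -1, tr(M rho(e_{2})) = - \frac{2}{3}, coefficient \frac{1}{6}; e_{13}: (e_{13})^2 = +1, tr(M rho(e_{13})) = - \frac{28}{5}, coefficient -\frac{7}{5}; e_{14}: (e_{14})^2 = +1, tr(M rho(e_{14})) = \frac{16}{3}, coefficient \frac{4}{3}. Every other blade of grade <= 2 projects to 0.
Answer: -e_{1} + \frac{1}{6} e_{2} - \frac{7}{5} e_{13} + \frac{4}{3} e_{14}


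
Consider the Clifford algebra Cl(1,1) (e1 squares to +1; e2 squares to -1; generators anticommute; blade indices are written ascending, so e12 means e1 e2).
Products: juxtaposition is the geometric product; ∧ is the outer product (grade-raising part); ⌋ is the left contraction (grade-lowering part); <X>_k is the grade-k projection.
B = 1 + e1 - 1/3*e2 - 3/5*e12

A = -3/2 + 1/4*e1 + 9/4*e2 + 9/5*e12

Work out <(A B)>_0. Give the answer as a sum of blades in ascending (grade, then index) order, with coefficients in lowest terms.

step 1: -79/50 - 2*e1 + 4/5*e2 + 11/30*e12
step 2: -79/50
Answer: -79/50


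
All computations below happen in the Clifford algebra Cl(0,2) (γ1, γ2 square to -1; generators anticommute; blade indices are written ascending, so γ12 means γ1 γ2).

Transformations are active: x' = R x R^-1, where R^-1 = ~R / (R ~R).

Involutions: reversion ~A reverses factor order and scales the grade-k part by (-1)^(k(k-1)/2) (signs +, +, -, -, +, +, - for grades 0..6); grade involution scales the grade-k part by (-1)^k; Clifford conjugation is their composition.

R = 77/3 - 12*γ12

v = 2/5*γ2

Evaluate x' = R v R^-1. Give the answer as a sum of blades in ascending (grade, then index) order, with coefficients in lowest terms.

~R = 77/3 + 12*γ12, and R ~R = 7225/9, so R^-1 = ~R / (7225/9).
R v = 24/5*γ1 + 154/15*γ2
Answer: 11088/36125*γ1 + 9266/36125*γ2


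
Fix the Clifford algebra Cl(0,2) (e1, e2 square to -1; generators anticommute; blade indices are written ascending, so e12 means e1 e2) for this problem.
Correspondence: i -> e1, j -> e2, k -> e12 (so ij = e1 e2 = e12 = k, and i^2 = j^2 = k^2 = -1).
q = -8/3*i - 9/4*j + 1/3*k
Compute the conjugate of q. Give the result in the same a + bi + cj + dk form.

In blades: q = -8/3*e1 - 9/4*e2 + 1/3*e12.
Conjugation here is Clifford conjugation: the scalar is fixed and the grade-1 and grade-2 blades all flip sign, giving 8/3*e1 + 9/4*e2 - 1/3*e12; translating back:
Answer: 8/3*i + 9/4*j - 1/3*k


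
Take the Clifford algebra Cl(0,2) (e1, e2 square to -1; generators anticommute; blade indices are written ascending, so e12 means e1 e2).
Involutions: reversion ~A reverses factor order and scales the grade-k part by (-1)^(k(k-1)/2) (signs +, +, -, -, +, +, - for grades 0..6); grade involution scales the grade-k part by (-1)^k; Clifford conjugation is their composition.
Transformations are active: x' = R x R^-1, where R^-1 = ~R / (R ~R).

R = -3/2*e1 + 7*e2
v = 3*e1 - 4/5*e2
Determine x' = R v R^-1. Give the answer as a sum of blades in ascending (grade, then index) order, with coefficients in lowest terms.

~R = -3/2*e1 + 7*e2, and R ~R = -205/4, so R^-1 = ~R / (-205/4).
R v = 101/10 - 99/5*e12
Answer: -2469/1025*e1 - 2008/1025*e2


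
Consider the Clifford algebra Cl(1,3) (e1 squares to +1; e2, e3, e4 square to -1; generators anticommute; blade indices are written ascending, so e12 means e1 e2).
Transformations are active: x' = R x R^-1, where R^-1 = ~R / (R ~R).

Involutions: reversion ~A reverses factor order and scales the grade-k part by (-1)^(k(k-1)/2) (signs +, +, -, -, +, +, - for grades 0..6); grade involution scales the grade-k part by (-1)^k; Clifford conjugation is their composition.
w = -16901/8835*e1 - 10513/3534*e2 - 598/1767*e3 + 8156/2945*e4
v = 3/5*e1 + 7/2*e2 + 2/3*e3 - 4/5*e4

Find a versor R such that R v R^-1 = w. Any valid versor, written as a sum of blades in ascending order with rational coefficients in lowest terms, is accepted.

Take R = v + w = -2320/1767*e1 + 928/1767*e2 + 580/1767*e3 + 1160/589*e4. Because q(v) = q(w) = -11677/900, conjugation by R sends v exactly to w.
Answer: -2320/1767*e1 + 928/1767*e2 + 580/1767*e3 + 1160/589*e4


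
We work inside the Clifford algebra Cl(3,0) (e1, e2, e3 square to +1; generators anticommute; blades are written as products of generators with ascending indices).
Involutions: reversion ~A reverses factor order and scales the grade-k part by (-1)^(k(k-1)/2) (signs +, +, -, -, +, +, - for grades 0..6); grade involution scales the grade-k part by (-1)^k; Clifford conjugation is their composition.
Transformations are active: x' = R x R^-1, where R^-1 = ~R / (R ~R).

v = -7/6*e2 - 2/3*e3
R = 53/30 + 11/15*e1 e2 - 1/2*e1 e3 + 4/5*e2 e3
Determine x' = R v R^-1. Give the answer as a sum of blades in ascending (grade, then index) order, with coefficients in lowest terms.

~R = 53/30 - 11/15*e1 e2 + 1/2*e1 e3 - 4/5*e2 e3, and R ~R = 2047/450, so R^-1 = ~R / (2047/450).
R v = -47/90*e1 - 467/180*e2 - 11/45*e3 - 193/180*e1 e2 e3
Answer: -209/267*e1 - 193/178*e2 + 35/267*e3


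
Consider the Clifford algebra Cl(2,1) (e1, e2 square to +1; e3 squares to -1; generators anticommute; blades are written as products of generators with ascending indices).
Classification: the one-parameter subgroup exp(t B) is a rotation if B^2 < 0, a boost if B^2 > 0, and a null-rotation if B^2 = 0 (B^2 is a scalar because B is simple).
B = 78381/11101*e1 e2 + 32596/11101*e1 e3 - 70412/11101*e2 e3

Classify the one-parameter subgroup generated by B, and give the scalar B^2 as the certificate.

B^2 term by term: the squares give (78381/11101)^2*(e1 e2)^2 + (32596/11101)^2*(e1 e3)^2 + (-70412/11101)^2*(e2 e3)^2 = 6143581161/123232201*(-1) + 1062499216/123232201*(+1) + 4957849744/123232201*(+1) = -1 (each basis 2-blade squares to minus the product of its generators' squares); cross terms between blades sharing an index anticommute and cancel. So B^2 = -1.
Answer: rotation, certificate B^2 = -1. Why this suffices: the scalar -1 survives any versor conjugation, so its sign alone determines the class however B is presented.


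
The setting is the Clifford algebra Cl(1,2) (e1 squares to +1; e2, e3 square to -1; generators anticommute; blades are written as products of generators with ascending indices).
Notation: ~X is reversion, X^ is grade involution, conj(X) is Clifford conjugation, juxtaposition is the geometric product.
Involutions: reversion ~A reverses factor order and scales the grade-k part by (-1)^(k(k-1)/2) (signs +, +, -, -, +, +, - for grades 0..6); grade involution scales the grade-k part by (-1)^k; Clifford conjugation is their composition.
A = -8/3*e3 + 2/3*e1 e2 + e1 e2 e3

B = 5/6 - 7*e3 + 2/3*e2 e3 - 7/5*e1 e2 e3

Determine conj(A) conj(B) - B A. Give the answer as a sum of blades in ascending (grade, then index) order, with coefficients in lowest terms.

first term: -259/15 + 2/3*e1 - 16/9*e2 + 142/45*e3 - 172/45*e1 e2 - 4/9*e1 e3 - 23/6*e1 e2 e3
second term: -259/15 - 2/3*e1 + 16/9*e2 - 142/45*e3 + 172/45*e1 e2 + 4/9*e1 e3 - 23/6*e1 e2 e3
Answer: 4/3*e1 - 32/9*e2 + 284/45*e3 - 344/45*e1 e2 - 8/9*e1 e3


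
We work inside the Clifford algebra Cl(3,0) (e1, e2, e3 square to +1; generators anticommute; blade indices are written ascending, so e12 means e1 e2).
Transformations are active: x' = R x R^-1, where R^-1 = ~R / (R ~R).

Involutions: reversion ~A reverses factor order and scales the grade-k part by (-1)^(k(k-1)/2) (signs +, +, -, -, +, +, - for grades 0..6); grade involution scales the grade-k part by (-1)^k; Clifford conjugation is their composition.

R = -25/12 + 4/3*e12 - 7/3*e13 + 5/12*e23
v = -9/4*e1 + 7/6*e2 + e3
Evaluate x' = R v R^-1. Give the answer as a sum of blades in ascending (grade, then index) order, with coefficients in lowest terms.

~R = -25/12 - 4/3*e12 + 7/3*e13 - 5/12*e23, and R ~R = 845/72, so R^-1 = ~R / (845/72).
R v = 563/144*e1 + 71/72*e2 - 563/72*e3 + 449/144*e123
Answer: 13/12*e1 - 18/65*e2 + 323/130*e3


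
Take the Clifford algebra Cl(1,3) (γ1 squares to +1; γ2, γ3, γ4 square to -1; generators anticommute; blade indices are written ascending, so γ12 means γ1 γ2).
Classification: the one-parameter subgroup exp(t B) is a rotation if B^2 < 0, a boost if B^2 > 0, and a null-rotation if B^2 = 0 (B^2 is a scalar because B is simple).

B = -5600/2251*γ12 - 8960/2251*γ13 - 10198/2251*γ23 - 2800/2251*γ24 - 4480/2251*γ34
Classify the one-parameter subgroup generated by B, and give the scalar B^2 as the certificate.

B^2 term by term: the squares give (-5600/2251)^2*(γ12)^2 + (-8960/2251)^2*(γ13)^2 + (-10198/2251)^2*(γ23)^2 + (-2800/2251)^2*(γ24)^2 + (-4480/2251)^2*(γ34)^2 = 31360000/5067001*(+1) + 80281600/5067001*(+1) + 103999204/5067001*(-1) + 7840000/5067001*(-1) + 20070400/5067001*(-1) = -4 (each basis 2-blade squares to minus the product of its generators' squares); cross terms between blades sharing an index anticommute and cancel; the commuting (index-disjoint) pairs give grade-4 terms 2*c*c'*(blade product), which cancel blade by blade — γ1234: 50176000/5067001 - 50176000/5067001 = 0 — confirming B is simple. So B^2 = -4.
Answer: rotation, certificate B^2 = -4. Key observation: B^2 = -4 is a conjugation invariant, so its sign decides the class regardless of the surface form of B.


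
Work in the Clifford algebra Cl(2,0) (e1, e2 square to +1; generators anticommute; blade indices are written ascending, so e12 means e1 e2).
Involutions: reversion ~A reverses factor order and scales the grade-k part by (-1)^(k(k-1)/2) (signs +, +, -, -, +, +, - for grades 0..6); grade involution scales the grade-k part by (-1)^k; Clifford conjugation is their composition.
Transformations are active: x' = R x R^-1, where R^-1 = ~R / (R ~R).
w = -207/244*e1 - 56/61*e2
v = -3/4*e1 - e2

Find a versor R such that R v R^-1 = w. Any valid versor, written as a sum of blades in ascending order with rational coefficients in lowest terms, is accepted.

Sketch: the shared square 25/16 makes R = v + w = -195/122*e1 - 117/61*e2 the natural versor; its sandwich fixes that direction, negates (v - w)/2, and sends v to w.
Answer: -195/122*e1 - 117/61*e2


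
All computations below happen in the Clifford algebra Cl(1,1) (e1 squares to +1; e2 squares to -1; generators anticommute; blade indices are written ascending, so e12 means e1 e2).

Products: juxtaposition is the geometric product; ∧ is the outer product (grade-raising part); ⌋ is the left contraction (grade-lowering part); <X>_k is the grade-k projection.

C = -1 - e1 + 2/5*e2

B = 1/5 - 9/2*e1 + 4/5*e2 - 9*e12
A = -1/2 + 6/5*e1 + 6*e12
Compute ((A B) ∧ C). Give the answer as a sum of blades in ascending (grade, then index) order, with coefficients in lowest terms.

step 1: -119/2 - 231/100*e1 + 79/5*e2 + 333/50*e12
step 2: 119/2 + 6181/100*e1 - 198/5*e2 + 1027/125*e12
Answer: 119/2 + 6181/100*e1 - 198/5*e2 + 1027/125*e12


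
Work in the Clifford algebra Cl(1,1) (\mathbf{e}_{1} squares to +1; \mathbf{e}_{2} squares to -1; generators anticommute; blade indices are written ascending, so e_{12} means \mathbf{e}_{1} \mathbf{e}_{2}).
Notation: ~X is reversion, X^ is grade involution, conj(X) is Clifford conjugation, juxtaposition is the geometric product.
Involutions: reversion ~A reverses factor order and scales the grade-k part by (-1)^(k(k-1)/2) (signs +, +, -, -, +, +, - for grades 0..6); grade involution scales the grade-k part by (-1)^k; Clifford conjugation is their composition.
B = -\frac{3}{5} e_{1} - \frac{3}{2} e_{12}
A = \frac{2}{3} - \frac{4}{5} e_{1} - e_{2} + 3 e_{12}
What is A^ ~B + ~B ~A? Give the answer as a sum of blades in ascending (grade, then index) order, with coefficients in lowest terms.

first term: \frac{201}{50} + \frac{11}{10} e_{1} + 3 e_{2} + \frac{8}{5} e_{12}
second term: -\frac{201}{50} + \frac{11}{10} e_{1} + 3 e_{2} + \frac{8}{5} e_{12}
Answer: \frac{11}{5} e_{1} + 6 e_{2} + \frac{16}{5} e_{12}


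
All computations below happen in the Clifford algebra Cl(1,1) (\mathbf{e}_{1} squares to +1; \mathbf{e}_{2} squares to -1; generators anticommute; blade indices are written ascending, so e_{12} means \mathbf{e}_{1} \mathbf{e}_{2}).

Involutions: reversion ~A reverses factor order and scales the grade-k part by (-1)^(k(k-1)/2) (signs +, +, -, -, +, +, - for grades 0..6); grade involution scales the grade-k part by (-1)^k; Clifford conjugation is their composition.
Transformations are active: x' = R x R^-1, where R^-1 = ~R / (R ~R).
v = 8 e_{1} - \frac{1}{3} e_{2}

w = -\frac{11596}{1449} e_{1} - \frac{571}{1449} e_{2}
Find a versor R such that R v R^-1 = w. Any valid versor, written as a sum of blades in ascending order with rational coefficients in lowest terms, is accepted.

Take R = v + w = -\frac{4}{1449} e_{1} - \frac{1054}{1449} e_{2}. Because q(v) = q(w) = \frac{575}{9}, conjugation by R sends v exactly to w.
Answer: -\frac{4}{1449} e_{1} - \frac{1054}{1449} e_{2}


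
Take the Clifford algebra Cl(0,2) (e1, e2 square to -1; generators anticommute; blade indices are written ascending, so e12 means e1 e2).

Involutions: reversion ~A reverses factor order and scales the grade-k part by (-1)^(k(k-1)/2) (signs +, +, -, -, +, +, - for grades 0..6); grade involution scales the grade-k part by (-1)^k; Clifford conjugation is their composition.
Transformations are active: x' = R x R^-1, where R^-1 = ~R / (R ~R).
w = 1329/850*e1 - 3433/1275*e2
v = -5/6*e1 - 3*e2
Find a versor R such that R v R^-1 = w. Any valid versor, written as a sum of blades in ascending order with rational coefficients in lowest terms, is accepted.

Equal squares first: v^2 = w^2 = -349/36. Then v + w = 931/1275*e1 - 7258/1275*e2 is a versor taking v to w, provided it is invertible.
Answer: 931/1275*e1 - 7258/1275*e2


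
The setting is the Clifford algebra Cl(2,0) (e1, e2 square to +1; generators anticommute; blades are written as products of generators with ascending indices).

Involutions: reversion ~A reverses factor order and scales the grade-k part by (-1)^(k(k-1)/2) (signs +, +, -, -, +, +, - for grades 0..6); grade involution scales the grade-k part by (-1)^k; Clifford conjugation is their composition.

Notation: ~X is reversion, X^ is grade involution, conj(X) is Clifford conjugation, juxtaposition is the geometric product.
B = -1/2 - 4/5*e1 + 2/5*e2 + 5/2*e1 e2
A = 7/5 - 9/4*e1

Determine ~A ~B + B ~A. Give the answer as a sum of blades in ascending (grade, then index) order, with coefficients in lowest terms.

first term: 11/10 + 1/200*e1 + 1237/200*e2 - 22/5*e1 e2
second term: 11/10 + 1/200*e1 + 1237/200*e2 + 22/5*e1 e2
Answer: 11/5 + 1/100*e1 + 1237/100*e2


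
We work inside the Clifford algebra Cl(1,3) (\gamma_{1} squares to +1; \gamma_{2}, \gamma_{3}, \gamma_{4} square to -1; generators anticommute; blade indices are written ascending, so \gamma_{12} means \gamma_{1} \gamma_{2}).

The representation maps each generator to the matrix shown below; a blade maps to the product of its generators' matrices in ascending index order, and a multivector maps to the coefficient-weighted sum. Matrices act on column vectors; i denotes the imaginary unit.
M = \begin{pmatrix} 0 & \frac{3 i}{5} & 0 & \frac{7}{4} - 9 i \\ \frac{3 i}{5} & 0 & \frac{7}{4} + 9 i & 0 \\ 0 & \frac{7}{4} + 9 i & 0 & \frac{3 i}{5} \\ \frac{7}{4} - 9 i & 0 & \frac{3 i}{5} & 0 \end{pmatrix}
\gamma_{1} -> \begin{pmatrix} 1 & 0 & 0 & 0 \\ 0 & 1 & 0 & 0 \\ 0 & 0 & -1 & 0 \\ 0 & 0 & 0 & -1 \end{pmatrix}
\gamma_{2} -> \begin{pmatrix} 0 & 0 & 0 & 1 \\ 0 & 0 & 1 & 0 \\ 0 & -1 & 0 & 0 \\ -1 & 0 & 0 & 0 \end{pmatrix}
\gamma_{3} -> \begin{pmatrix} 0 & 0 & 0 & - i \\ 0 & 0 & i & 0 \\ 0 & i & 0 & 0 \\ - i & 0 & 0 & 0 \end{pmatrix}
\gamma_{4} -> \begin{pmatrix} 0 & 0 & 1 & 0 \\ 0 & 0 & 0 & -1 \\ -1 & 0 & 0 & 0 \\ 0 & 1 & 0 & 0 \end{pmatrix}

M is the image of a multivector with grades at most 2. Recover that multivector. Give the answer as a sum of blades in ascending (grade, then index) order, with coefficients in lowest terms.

Method: the blade images are trace-orthogonal — tr(rho(e_A) rho(e_B)^-1) = 4 if A = B and 0 otherwise — and rho(e_A)^-1 = (e_A)^2 * rho(e_A) with (e_A)^2 = +1 or -1, so the coefficient of e_A in the preimage is (e_A)^2 * tr(M rho(e_A))/4.
Nonzero projections over blades of grade <= 2: \gamma_{3}: (\gamma_{3})^2 = -1, tr(M rho(\gamma_{3})) = -36, coefficient 9; \gamma_{12}: (\gamma_{12})^2 = +1, tr(M rho(\gamma_{12})) = 7, coefficient \frac{7}{4}; \gamma_{34}: (\gamma_{34})^2 = -1, tr(M rho(\gamma_{34})) = \frac{12}{5}, coefficient -\frac{3}{5}. Every other blade of grade <= 2 projects to 0.
Answer: 9 \gamma_{3} + \frac{7}{4} \gamma_{12} - \frac{3}{5} \gamma_{34}


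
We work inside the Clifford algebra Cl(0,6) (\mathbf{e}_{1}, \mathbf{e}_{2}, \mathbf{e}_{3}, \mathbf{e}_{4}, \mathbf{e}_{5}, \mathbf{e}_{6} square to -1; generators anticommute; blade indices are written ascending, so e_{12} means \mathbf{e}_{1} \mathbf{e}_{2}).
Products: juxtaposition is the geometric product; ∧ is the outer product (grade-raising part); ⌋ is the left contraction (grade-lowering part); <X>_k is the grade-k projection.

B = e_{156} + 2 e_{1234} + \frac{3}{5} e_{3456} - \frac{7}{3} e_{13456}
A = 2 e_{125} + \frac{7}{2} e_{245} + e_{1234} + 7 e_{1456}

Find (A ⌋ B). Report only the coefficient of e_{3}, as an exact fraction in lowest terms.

step 1: 2 + \frac{49}{3} e_{3}
Answer: \frac{49}{3}


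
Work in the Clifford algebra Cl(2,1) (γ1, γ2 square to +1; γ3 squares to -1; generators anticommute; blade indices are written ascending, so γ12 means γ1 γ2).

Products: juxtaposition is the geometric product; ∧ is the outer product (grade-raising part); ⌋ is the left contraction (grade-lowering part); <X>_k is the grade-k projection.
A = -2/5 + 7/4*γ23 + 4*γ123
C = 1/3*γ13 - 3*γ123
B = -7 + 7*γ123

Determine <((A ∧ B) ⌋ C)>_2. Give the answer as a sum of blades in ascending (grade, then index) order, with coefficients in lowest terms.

step 1: 14/5 - 49/4*γ23 - 154/5*γ123
step 2: 462/5 + 147/4*γ1 + 14/15*γ13 - 42/5*γ123
step 3: 14/15*γ13
Answer: 14/15*γ13


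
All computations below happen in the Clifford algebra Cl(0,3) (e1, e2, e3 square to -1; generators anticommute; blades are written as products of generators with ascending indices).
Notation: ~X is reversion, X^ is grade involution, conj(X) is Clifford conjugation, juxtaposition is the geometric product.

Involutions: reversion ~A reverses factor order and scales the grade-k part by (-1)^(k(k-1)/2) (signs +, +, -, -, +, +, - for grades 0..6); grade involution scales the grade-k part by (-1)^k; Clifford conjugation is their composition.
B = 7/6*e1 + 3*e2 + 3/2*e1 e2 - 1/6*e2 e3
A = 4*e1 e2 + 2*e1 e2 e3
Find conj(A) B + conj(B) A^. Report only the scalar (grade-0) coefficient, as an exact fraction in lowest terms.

first term: 6 + 37/3*e1 - 14/3*e2 - 3*e3 + 16/3*e1 e3 - 7/3*e2 e3
second term: 6 - 35/3*e1 + 14/3*e2 - 3*e3 + 20/3*e1 e3 - 7/3*e2 e3
Answer: 12


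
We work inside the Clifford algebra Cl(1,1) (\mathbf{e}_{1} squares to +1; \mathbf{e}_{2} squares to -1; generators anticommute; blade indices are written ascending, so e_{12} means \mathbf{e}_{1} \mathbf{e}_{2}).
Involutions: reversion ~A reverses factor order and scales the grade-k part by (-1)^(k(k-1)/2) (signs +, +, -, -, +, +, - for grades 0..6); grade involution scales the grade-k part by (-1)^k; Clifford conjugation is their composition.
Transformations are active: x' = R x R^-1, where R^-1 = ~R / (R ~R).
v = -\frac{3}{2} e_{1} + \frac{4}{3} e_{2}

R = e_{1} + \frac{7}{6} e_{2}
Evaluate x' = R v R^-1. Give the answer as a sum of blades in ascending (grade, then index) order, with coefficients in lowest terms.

~R = e_{1} + \frac{7}{6} e_{2}, and R ~R = -\frac{13}{36}, so R^-1 = ~R / (-\frac{13}{36}).
R v = -\frac{55}{18} + \frac{37}{12} e_{12}
Answer: \frac{479}{26} e_{1} + \frac{718}{39} e_{2}


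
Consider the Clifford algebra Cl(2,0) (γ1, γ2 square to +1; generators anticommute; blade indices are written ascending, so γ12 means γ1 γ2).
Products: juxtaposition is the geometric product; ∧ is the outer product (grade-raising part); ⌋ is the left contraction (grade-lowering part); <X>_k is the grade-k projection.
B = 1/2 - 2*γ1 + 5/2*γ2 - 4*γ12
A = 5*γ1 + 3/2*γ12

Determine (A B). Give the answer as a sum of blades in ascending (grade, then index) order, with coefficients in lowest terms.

step 1: -4 + 25/4*γ1 - 17*γ2 + 53/4*γ12
Answer: -4 + 25/4*γ1 - 17*γ2 + 53/4*γ12


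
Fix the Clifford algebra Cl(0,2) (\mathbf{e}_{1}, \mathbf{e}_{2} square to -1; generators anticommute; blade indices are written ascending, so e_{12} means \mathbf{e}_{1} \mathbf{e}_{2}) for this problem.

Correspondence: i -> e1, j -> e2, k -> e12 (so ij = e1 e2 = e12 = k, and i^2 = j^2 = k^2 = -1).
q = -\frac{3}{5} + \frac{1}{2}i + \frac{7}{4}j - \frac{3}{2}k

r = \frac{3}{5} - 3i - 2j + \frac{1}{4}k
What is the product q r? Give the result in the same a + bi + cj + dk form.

In blades: q = -\frac{3}{5} + \frac{1}{2} e_{1} + \frac{7}{4} e_{2} - \frac{3}{2} e_{12}, r = \frac{3}{5} - 3 e_{1} - 2 e_{2} + \frac{1}{4} e_{12}.
Distribute q over r term by term (generator squares from the signature, products reordered to ascending indices): (-\frac{3}{5})*r = -\frac{9}{25} + \frac{9}{5} e_{1} + \frac{6}{5} e_{2} - \frac{3}{20} e_{12}; (\frac{1}{2} e_{1})*r = \frac{3}{2} + \frac{3}{10} e_{1} - \frac{1}{8} e_{2} - e_{12}; (\frac{7}{4} e_{2})*r = \frac{7}{2} + \frac{7}{16} e_{1} + \frac{21}{20} e_{2} + \frac{21}{4} e_{12}; (-\frac{3}{2} e_{12})*r = \frac{3}{8} - 3 e_{1} + \frac{9}{2} e_{2} - \frac{9}{10} e_{12}.
Sum: \frac{1003}{200} - \frac{37}{80} e_{1} + \frac{53}{8} e_{2} + \frac{16}{5} e_{12}; translating back through the correspondence:
Answer: \frac{1003}{200} - \frac{37}{80}i + \frac{53}{8}j + \frac{16}{5}k


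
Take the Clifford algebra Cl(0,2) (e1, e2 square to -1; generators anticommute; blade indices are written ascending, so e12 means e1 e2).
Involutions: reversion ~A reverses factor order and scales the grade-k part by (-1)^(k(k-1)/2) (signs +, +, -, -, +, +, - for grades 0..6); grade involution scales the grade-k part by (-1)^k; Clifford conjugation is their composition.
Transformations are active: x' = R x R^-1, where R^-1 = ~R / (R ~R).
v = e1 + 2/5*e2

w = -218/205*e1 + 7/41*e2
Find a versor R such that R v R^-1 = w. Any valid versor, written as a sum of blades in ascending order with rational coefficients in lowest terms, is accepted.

The midline construction: v and w both square to -29/25, so reflecting in their sum -13/205*e1 + 117/205*e2 exchanges them.
Answer: -13/205*e1 + 117/205*e2


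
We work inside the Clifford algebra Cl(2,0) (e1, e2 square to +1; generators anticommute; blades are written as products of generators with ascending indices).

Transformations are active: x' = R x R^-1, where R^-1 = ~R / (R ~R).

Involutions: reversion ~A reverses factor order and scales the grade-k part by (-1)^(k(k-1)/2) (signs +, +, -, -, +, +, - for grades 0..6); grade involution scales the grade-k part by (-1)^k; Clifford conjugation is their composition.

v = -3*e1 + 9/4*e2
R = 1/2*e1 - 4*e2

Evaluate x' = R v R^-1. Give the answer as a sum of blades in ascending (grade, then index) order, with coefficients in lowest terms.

~R = 1/2*e1 - 4*e2, and R ~R = 65/4, so R^-1 = ~R / (65/4).
R v = -21/2 - 87/8*e1 e2
Answer: 153/65*e1 + 759/260*e2


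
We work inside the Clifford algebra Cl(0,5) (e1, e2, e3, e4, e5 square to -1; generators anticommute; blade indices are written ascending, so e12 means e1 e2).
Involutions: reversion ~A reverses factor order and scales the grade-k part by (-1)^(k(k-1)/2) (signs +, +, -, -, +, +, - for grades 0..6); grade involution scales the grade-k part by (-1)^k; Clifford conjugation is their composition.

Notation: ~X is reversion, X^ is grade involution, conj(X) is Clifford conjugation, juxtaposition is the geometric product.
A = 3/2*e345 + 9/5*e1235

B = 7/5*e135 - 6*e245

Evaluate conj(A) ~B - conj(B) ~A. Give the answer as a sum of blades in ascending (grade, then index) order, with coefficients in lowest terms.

first term: 63/25*e2 + 21/10*e14 + 9*e23 - 54/5*e134
second term: 63/25*e2 - 21/10*e14 - 9*e23 + 54/5*e134
Answer: 21/5*e14 + 18*e23 - 108/5*e134


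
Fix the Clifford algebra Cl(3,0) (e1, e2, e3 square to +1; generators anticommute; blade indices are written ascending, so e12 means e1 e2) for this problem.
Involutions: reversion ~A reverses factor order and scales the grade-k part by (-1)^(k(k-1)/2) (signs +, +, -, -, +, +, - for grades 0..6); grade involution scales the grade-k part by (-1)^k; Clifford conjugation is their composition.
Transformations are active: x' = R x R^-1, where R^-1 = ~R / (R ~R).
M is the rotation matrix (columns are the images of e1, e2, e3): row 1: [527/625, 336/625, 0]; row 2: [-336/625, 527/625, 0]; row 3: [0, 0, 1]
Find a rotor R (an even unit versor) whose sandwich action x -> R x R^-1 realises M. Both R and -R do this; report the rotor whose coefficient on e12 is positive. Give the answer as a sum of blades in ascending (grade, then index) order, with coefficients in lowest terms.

Method: write R = a + b12*e12 + b13*e13 + b23*e23 with a^2 + b12^2 + b13^2 + b23^2 = 1 (so R^-1 = ~R). Expanding the columns R e_j ~R gives tr M = 4a^2 - 1 and, from the antisymmetric part, M21 - M12 = -4a*b12, M13 - M31 = 4a*b13, M32 - M23 = -4a*b23.
Here tr M = 1679/625, so a^2 = (1 + tr M)/4 = 576/625 and a = ±24/25. Taking a = 24/25: M21 - M12 = -672/625, M13 - M31 = 0, M32 - M23 = 0, giving b12 = 7/25, b13 = 0, b23 = 0, i.e. R = 24/25 + 7/25*e12.
Its e12 coefficient is already positive.
Answer: 24/25 + 7/25*e12. Recall the cover is two-to-one: with M of trace 1679/625, both preimages act alike, and the stated e12 sign chooses the sheet.


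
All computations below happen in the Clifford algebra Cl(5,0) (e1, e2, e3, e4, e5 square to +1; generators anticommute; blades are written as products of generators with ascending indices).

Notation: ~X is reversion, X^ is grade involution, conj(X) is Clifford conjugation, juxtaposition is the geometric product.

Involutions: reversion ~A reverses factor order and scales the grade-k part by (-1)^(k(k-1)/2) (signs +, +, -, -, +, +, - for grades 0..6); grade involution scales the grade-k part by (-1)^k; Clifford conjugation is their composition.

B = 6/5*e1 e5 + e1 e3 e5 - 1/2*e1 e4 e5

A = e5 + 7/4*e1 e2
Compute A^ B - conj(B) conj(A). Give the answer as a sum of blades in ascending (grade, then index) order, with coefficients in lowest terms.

first term: 6/5*e1 - e1 e3 + 1/2*e1 e4 - 21/10*e2 e5 - 7/4*e2 e3 e5 + 7/8*e2 e4 e5
second term: 6/5*e1 - e1 e3 + 1/2*e1 e4 + 21/10*e2 e5 - 7/4*e2 e3 e5 + 7/8*e2 e4 e5
Answer: -21/5*e2 e5


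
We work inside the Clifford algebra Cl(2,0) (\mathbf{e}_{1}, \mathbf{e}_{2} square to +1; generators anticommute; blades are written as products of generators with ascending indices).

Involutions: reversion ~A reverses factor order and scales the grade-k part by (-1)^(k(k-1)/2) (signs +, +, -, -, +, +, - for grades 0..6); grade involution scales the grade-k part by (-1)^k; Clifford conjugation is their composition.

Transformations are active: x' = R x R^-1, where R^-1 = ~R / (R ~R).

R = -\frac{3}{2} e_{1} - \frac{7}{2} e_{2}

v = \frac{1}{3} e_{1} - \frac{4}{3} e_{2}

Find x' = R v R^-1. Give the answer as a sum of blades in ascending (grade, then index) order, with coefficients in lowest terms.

~R = -\frac{3}{2} e_{1} - \frac{7}{2} e_{2}, and R ~R = \frac{29}{2}, so R^-1 = ~R / (\frac{29}{2}).
R v = \frac{25}{6} + \frac{19}{6} e_{1} e_{2}
Answer: -\frac{104}{87} e_{1} - \frac{59}{87} e_{2}


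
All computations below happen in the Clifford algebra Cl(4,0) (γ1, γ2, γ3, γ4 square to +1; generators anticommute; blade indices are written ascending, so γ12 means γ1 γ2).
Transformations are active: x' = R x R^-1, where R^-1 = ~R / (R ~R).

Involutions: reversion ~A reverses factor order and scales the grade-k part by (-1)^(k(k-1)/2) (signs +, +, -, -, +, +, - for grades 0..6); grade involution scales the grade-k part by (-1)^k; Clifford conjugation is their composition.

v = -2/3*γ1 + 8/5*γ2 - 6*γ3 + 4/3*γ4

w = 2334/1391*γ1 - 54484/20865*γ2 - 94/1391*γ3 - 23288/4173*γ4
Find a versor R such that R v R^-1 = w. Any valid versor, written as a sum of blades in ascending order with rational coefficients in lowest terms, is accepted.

The midline construction: v and w both square to 9176/225, so reflecting in their sum 4220/4173*γ1 - 4220/4173*γ2 - 8440/1391*γ3 - 5908/1391*γ4 exchanges them.
Answer: 4220/4173*γ1 - 4220/4173*γ2 - 8440/1391*γ3 - 5908/1391*γ4


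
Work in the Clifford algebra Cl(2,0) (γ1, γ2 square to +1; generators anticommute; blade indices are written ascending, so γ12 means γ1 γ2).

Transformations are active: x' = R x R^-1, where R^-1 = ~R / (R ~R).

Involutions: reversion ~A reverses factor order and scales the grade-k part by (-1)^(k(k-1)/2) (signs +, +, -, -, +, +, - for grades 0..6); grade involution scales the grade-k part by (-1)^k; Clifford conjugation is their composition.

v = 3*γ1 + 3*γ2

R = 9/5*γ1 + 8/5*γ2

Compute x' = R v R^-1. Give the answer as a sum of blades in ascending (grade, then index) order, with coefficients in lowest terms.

~R = 9/5*γ1 + 8/5*γ2, and R ~R = 29/5, so R^-1 = ~R / (29/5).
R v = 51/5 + 3/5*γ12
Answer: 483/145*γ1 + 381/145*γ2


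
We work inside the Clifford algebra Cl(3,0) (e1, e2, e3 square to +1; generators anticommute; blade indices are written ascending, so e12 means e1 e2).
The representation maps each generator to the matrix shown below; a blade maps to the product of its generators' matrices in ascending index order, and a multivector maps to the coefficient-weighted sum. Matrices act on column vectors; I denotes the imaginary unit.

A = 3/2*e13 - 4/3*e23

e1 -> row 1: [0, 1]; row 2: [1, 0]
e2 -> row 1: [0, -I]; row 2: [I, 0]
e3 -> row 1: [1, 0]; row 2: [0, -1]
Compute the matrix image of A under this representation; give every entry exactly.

Bivector images (products of the table entries): rho(e13) = rho(e1)rho(e3) = row 1: [0, -1]; row 2: [1, 0]; rho(e23) = rho(e2)rho(e3) = row 1: [0, I]; row 2: [I, 0].
M = (3/2)*rho(e13) + (-4/3)*rho(e23), summed entrywise:
Answer: row 1: [0, -3/2 - 4*I/3]; row 2: [3/2 - 4*I/3, 0]


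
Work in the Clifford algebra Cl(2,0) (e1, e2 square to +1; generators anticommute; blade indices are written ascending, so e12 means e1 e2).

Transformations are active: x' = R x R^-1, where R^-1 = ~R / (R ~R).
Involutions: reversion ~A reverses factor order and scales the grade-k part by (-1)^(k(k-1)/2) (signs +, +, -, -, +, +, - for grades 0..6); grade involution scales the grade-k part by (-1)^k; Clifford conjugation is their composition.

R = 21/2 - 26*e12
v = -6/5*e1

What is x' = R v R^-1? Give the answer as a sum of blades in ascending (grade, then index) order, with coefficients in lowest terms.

~R = 21/2 + 26*e12, and R ~R = 3145/4, so R^-1 = ~R / (3145/4).
R v = -63/5*e1 - 156/5*e2
Answer: 13578/15725*e1 - 13104/15725*e2


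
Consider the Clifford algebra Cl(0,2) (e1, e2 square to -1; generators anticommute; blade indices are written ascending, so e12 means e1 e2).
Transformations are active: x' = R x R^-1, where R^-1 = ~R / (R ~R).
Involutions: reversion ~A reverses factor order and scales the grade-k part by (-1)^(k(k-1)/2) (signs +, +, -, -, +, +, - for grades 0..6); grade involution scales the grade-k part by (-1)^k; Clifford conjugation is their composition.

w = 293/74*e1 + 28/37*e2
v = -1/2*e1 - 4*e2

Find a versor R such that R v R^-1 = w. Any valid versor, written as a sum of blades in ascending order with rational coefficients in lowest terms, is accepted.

R = v + w = 128/37*e1 - 120/37*e2 works: the equal norms (-65/4) guarantee its sandwich swaps v into w.
Answer: 128/37*e1 - 120/37*e2


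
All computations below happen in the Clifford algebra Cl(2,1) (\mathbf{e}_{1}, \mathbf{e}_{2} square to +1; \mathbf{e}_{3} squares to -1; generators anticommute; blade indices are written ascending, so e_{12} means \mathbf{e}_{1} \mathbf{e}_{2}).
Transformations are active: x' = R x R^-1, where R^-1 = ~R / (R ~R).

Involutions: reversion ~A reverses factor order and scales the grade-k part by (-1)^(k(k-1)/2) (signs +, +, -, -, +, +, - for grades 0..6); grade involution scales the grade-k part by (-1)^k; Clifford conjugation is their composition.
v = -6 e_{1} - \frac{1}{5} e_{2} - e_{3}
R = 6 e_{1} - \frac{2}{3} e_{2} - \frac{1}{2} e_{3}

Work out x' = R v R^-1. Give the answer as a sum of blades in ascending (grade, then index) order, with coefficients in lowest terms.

~R = 6 e_{1} - \frac{2}{3} e_{2} - \frac{1}{2} e_{3}, and R ~R = \frac{1303}{36}, so R^-1 = ~R / (\frac{1303}{36}).
R v = -\frac{1091}{30} - \frac{26}{5} e_{12} - 9 e_{13} + \frac{17}{30} e_{23}
Answer: -\frac{39462}{6515} e_{1} + \frac{10031}{6515} e_{2} + \frac{13061}{6515} e_{3}


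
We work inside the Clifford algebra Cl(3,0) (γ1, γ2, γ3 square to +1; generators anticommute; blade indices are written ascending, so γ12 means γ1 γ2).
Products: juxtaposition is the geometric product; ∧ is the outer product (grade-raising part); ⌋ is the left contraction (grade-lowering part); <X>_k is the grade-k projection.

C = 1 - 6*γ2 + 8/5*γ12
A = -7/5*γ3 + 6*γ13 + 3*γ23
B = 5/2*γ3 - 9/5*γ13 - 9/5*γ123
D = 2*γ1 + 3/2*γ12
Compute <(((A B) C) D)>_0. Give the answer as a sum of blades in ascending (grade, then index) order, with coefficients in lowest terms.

step 1: 73/10 + 447/25*γ1 - 33/10*γ2 - 72/25*γ12
step 2: 7927/250 + 1011/25*γ1 - 4623/250*γ2 - 2462/25*γ12
step 3: 1143/5 + 45577/500*γ1 + 12881/50*γ2 + 42273/500*γ12
step 4: 1143/5
Answer: 1143/5


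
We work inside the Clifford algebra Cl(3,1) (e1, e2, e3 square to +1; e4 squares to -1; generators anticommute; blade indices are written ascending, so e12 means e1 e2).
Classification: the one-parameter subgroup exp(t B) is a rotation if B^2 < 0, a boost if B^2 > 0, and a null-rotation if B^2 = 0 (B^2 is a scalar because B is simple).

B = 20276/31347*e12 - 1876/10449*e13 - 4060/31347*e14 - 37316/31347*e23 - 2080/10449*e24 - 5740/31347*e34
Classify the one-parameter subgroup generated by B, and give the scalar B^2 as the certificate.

B^2 term by term: the squares give (20276/31347)^2*(e12)^2 + (-1876/10449)^2*(e13)^2 + (-4060/31347)^2*(e14)^2 + (-37316/31347)^2*(e23)^2 + (-2080/10449)^2*(e24)^2 + (-5740/31347)^2*(e34)^2 = 411116176/982634409*(-1) + 3519376/109181601*(-1) + 16483600/982634409*(+1) + 1392483856/982634409*(-1) + 4326400/109181601*(+1) + 32947600/982634409*(+1) = -16/9 (each basis 2-blade squares to minus the product of its generators' squares); cross terms between blades sharing an index anticommute and cancel; the commuting (index-disjoint) pairs give grade-4 terms 2*c*c'*(blade product), which cancel blade by blade — e1234: -232768480/982634409 - 7804160/109181601 + 303005920/982634409 = 0 — confirming B is simple. So B^2 = -16/9.
Answer: rotation, certificate B^2 = -16/9. The class reads off the invariant scalar -16/9 directly.


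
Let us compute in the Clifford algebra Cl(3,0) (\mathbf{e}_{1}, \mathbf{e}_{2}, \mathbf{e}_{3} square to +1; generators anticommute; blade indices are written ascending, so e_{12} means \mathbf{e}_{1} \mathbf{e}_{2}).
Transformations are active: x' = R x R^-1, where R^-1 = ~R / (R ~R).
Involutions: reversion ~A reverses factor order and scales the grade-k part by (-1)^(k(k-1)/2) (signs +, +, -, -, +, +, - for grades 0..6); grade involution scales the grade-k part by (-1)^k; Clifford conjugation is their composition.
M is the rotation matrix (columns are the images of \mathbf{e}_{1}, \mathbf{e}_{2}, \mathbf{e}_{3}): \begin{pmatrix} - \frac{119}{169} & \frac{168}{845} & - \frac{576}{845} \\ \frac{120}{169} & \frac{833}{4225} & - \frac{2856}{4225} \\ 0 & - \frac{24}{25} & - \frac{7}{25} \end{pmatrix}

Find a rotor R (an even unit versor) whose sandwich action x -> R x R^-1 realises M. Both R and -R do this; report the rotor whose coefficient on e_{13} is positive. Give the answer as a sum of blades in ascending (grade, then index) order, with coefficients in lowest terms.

Method: write R = a + b12*e_{12} + b13*e_{13} + b23*e_{23} with a^2 + b12^2 + b13^2 + b23^2 = 1 (so R^-1 = ~R). Expanding the columns R e_j ~R gives tr M = 4a^2 - 1 and, from the antisymmetric part, M21 - M12 = -4a*b12, M13 - M31 = 4a*b13, M32 - M23 = -4a*b23.
Here tr M = -\frac{133}{169}, so a^2 = (1 + tr M)/4 = \frac{9}{169} and a = ±\frac{3}{13}. Taking a = \frac{3}{13}: M21 - M12 = \frac{432}{845}, M13 - M31 = -\frac{576}{845}, M32 - M23 = -\frac{48}{169}, giving b12 = -\frac{36}{65}, b13 = -\frac{48}{65}, b23 = \frac{4}{13}, i.e. R = \frac{3}{13} - \frac{36}{65} e_{12} - \frac{48}{65} e_{13} + \frac{4}{13} e_{23}.
Its e_{13} coefficient is negative, so report the other preimage -R.
Answer: -\frac{3}{13} + \frac{36}{65} e_{12} + \frac{48}{65} e_{13} - \frac{4}{13} e_{23}. Recall the cover is two-to-one: with M of trace -\frac{133}{169}, both preimages act alike, and the stated e_{13} sign chooses the sheet.


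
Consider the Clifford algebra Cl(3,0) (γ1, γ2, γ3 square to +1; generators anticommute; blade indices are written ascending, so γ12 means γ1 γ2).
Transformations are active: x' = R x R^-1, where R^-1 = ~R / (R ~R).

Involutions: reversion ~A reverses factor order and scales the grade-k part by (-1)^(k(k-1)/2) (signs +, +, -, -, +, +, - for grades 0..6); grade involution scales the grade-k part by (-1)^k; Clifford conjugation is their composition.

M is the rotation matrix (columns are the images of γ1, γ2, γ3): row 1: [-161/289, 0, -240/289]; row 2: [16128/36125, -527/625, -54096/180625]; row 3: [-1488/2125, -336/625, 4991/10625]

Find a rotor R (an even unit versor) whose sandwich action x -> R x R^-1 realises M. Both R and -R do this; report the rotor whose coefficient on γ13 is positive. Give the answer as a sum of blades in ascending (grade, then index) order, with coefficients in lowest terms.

Method: write R = a + b12*γ12 + b13*γ13 + b23*γ23 with a^2 + b12^2 + b13^2 + b23^2 = 1 (so R^-1 = ~R). Expanding the columns R e_j ~R gives tr M = 4a^2 - 1 and, from the antisymmetric part, M21 - M12 = -4a*b12, M13 - M31 = 4a*b13, M32 - M23 = -4a*b23.
Here tr M = -168081/180625, so a^2 = (1 + tr M)/4 = 3136/180625 and a = ±56/425. Taking a = 56/425: M21 - M12 = 16128/36125, M13 - M31 = -4704/36125, M32 - M23 = -43008/180625, giving b12 = -72/85, b13 = -21/85, b23 = 192/425, i.e. R = 56/425 - 72/85*γ12 - 21/85*γ13 + 192/425*γ23.
Its γ13 coefficient is negative, so report the other preimage -R.
Answer: -56/425 + 72/85*γ12 + 21/85*γ13 - 192/425*γ23. Note: both R and -R realise this M (trace -168081/180625); the covering map identifies them, and the γ13-coefficient sign is the tie-breaker.
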